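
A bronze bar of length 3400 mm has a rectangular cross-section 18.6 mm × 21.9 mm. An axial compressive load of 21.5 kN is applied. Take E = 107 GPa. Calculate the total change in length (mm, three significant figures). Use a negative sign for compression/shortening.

A = 407.3 mm².
δ_mech = NL/(AE) = -21500·3400/(407.3·107000) = -1.677 mm.

-1.68 mm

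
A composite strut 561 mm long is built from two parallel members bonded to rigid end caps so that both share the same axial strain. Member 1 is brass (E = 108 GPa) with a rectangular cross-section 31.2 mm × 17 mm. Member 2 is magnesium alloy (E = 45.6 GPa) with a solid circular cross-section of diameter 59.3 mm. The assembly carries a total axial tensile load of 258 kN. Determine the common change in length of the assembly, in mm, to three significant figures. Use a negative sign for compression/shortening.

0.790 mm

A_1 = 530.4 mm².
A_2 = 2762 mm².
Equal strain + equilibrium ⇒ each member carries load in proportion to AE: A₁E₁ = 57280000 N, A₂E₂ = 125900000 N, ΣAE = 183200000 N.
δ = PL/ΣAE = 258000·561/183200000 = 0.79 mm.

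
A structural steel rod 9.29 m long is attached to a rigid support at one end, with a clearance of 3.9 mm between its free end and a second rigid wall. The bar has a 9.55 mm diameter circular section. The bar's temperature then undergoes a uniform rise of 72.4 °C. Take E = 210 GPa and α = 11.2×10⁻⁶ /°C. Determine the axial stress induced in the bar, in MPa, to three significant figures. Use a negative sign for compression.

-82.1 MPa

Free thermal expansion αLΔT = 11.2e-6 · 9290 · 72.4 = 7.533 mm.
The walls engage after the gap closes; constrained expansion = 7.533 − 3.9 = 3.633 mm.
The walls impose strain ε = −(3.633)/9290 = -3.9107e-04; σ = Eε = 210000 · -3.9107e-04 = -82.13 MPa.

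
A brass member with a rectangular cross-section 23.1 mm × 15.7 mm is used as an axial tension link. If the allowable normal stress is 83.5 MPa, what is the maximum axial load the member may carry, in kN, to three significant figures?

A = 362.7 mm².
P_max = σ_allow · A = 83.5 · 362.7 = 30280 N = 30.28 kN.

30.3 kN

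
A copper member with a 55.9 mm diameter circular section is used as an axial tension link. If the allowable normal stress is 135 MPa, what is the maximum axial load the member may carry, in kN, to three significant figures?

331 kN

A = 2454 mm².
P_max = σ_allow · A = 135 · 2454 = 331300 N = 331.3 kN.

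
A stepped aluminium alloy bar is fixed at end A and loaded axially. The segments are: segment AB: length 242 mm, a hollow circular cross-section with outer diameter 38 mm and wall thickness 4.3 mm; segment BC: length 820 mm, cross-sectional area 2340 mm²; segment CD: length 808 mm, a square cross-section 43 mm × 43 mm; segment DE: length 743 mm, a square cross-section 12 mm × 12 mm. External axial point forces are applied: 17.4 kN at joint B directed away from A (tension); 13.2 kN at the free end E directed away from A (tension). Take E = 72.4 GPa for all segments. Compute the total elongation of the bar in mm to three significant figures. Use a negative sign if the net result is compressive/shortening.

1.31 mm

Internal axial forces (sectioning from the free end, tension +): N_DE = 13.2 kN, N_CD = 13.2 kN, N_BC = 13.2 kN, N_AB = 30.6 kN.
A_AB = 455.2 mm².
A_CD = 1849 mm².
A_DE = 144 mm².
δ_AB = 30600·242/(455.2·72400) = 0.2247 mm
δ_BC = 13200·820/(2340·72400) = 0.06389 mm
δ_CD = 13200·808/(1849·72400) = 0.07967 mm
δ_DE = 13200·743/(144·72400) = 0.9407 mm
δ = Σδ_i = 1.309 mm.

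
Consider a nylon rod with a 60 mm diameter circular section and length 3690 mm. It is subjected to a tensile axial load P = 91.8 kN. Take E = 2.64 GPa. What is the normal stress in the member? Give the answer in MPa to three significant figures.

32.5 MPa

A = 2827 mm².
σ = N/A = 91800/2827 = 32.47 MPa.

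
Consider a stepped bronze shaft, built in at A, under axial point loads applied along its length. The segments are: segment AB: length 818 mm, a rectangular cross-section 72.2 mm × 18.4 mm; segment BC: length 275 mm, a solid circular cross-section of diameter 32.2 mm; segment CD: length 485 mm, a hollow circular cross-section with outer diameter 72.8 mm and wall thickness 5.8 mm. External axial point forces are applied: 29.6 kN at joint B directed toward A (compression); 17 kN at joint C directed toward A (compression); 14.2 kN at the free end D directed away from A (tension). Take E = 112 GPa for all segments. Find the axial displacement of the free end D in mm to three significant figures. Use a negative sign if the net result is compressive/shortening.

Internal axial forces (sectioning from the free end, tension +): N_CD = 14.2 kN, N_BC = -2.8 kN, N_AB = -32.4 kN.
A_AB = 1328 mm².
A_BC = 814.3 mm².
A_CD = 1221 mm².
δ_AB = -32400·818/(1328·112000) = -0.1781 mm
δ_BC = -2800·275/(814.3·112000) = -0.008443 mm
δ_CD = 14200·485/(1221·112000) = 0.05037 mm
δ = Σδ_i = -0.1362 mm.

-0.136 mm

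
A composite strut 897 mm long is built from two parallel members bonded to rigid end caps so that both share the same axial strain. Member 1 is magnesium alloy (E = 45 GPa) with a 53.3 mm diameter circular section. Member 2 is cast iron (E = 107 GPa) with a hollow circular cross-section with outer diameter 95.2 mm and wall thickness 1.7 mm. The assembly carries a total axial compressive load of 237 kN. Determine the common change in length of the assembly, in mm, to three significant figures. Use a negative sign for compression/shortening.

-1.38 mm

A_1 = 2231 mm².
A_2 = 499.4 mm².
Equal strain + equilibrium ⇒ each member carries load in proportion to AE: A₁E₁ = 100400000 N, A₂E₂ = 53430000 N, ΣAE = 153800000 N.
δ = PL/ΣAE = -237000·897/153800000 = -1.382 mm.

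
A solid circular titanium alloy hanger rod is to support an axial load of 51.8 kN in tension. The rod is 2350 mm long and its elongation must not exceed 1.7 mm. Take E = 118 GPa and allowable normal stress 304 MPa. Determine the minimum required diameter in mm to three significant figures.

27.8 mm

Required area A ≥ P/σ_allow = 51800/304 = 170.4 mm².
For a solid circular section, d ≥ √(4A/π) = 14.73 mm.
Elongation limit: A ≥ PL/(Eδ_allow) = 51800·2350/(118000·1.7) = 606.8 mm² ⇒ d ≥ 27.8 mm.
The elongation limit governs.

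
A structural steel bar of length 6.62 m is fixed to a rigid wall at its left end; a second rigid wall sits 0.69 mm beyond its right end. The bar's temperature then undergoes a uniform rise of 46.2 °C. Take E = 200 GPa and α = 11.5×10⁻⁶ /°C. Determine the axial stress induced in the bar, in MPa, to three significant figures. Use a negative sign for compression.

Free thermal expansion αLΔT = 11.5e-6 · 6620 · 46.2 = 3.517 mm.
The walls engage after the gap closes; constrained expansion = 3.517 − 0.69 = 2.827 mm.
The walls impose strain ε = −(2.827)/6620 = -4.2707e-04; σ = Eε = 200000 · -4.2707e-04 = -85.41 MPa.

-85.4 MPa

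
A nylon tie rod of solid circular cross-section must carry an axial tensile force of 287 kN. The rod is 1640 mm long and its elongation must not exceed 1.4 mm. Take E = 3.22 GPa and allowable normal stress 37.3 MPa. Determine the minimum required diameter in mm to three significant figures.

Required area A ≥ P/σ_allow = 287000/37.3 = 7694 mm².
For a solid circular section, d ≥ √(4A/π) = 98.98 mm.
Elongation limit: A ≥ PL/(Eδ_allow) = 287000·1640/(3220·1.4) = 104400 mm² ⇒ d ≥ 364.6 mm.
The elongation limit governs.

365 mm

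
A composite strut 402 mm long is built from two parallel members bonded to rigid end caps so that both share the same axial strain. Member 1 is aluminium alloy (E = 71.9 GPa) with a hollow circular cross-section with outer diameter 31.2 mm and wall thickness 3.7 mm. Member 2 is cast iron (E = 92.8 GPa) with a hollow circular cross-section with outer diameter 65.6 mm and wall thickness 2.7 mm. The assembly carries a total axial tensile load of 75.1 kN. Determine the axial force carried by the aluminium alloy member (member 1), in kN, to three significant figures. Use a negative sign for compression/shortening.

23.8 kN

A_1 = 319.7 mm².
A_2 = 533.5 mm².
Equal strain + equilibrium ⇒ each member carries load in proportion to AE: A₁E₁ = 22980000 N, A₂E₂ = 49510000 N, ΣAE = 72500000 N.
F₁ = P·A₁E₁/ΣAE = 75100·22980000/72500000 = 23810 N.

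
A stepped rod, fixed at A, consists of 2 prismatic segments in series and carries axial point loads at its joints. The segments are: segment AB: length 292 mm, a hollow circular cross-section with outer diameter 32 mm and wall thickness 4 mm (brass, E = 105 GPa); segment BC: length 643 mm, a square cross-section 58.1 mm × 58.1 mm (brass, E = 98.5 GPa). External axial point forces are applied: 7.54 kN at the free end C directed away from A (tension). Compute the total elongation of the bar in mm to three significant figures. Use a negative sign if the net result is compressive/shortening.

0.0742 mm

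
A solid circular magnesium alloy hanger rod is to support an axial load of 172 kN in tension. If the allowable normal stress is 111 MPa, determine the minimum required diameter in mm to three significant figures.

44.4 mm

Required area A ≥ P/σ_allow = 172000/111 = 1550 mm².
For a solid circular section, d ≥ √(4A/π) = 44.42 mm.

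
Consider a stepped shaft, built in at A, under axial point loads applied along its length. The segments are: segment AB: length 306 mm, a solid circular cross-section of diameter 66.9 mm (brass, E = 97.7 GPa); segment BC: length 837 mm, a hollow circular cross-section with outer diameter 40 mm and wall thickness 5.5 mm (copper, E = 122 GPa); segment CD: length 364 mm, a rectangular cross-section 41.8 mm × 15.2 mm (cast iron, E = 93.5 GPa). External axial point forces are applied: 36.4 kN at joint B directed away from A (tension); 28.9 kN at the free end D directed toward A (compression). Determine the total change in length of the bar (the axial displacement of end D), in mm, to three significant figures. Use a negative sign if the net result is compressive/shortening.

Internal axial forces (sectioning from the free end, tension +): N_CD = -28.9 kN, N_BC = -28.9 kN, N_AB = 7.5 kN.
A_AB = 3515 mm².
A_BC = 596.1 mm².
A_CD = 635.4 mm².
δ_AB = 7500·306/(3515·97700) = 0.006683 mm
δ_BC = -28900·837/(596.1·122000) = -0.3326 mm
δ_CD = -28900·364/(635.4·93500) = -0.1771 mm
δ = Σδ_i = -0.503 mm.

-0.503 mm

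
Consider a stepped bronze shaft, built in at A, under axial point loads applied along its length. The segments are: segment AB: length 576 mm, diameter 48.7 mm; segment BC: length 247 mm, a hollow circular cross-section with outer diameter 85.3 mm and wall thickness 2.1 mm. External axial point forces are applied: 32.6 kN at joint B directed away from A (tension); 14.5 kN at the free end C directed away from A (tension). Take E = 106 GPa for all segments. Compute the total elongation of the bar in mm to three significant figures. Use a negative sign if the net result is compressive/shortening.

Internal axial forces (sectioning from the free end, tension +): N_BC = 14.5 kN, N_AB = 47.1 kN.
A_AB = 1863 mm².
A_BC = 548.9 mm².
δ_AB = 47100·576/(1863·106000) = 0.1374 mm
δ_BC = 14500·247/(548.9·106000) = 0.06156 mm
δ = Σδ_i = 0.199 mm.

0.199 mm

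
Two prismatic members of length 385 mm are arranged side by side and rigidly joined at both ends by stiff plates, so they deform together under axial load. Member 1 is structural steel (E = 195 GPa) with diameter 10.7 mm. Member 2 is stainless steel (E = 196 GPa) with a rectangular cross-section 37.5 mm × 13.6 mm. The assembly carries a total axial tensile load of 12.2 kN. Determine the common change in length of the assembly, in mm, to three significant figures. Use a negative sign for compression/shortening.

0.0400 mm

A_1 = 89.92 mm².
A_2 = 510 mm².
Equal strain + equilibrium ⇒ each member carries load in proportion to AE: A₁E₁ = 17530000 N, A₂E₂ = 99960000 N, ΣAE = 117500000 N.
δ = PL/ΣAE = 12200·385/117500000 = 0.03998 mm.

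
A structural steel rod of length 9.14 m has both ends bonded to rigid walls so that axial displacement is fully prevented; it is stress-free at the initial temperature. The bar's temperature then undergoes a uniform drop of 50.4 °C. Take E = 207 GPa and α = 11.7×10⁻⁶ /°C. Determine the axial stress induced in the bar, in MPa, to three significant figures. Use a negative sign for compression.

Free thermal expansion αLΔT = 11.7e-6 · 9140 · -50.4 = -5.39 mm.
The walls impose strain ε = −(-5.39)/9140 = 5.8968e-04; σ = Eε = 207000 · 5.8968e-04 = 122.1 MPa.

122 MPa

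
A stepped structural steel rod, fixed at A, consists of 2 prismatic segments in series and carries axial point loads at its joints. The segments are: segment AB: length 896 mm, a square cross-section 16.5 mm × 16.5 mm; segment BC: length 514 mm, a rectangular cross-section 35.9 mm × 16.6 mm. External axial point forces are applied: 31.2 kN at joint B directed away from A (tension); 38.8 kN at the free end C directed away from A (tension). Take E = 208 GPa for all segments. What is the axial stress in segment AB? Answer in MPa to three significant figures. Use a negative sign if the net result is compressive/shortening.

Internal axial forces (sectioning from the free end, tension +): N_BC = 38.8 kN, N_AB = 70 kN.
A_AB = 272.2 mm².
σ_AB = N_AB/A_AB = 70000/272.2 = 257.1 MPa.

257 MPa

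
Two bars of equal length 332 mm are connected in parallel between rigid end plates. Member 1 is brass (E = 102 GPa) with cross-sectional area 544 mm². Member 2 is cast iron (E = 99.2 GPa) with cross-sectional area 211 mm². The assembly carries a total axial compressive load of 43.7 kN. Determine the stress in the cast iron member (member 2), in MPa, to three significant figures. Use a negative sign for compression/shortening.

-56.7 MPa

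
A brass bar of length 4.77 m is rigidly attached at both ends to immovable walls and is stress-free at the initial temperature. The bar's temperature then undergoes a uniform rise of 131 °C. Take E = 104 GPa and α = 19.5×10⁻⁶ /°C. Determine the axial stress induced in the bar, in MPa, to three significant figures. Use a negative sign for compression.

Free thermal expansion αLΔT = 19.5e-6 · 4770 · 131 = 12.18 mm.
The walls impose strain ε = −(12.18)/4770 = -2.5545e-03; σ = Eε = 104000 · -2.5545e-03 = -265.7 MPa.

-266 MPa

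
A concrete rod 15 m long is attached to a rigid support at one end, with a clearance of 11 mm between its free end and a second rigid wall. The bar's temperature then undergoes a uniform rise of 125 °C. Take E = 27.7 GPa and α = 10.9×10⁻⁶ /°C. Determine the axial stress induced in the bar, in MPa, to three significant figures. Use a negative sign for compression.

Free thermal expansion αLΔT = 10.9e-6 · 15000 · 125 = 20.44 mm.
The walls engage after the gap closes; constrained expansion = 20.44 − 11 = 9.438 mm.
The walls impose strain ε = −(9.438)/15000 = -6.2917e-04; σ = Eε = 27700 · -6.2917e-04 = -17.43 MPa.

-17.4 MPa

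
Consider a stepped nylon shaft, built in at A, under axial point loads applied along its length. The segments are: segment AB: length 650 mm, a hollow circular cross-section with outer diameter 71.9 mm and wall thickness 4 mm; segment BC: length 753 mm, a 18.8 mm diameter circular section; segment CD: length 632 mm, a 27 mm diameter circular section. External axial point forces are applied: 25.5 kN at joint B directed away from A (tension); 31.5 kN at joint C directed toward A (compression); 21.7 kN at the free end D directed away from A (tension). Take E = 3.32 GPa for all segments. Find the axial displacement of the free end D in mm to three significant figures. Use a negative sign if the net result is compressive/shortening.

Internal axial forces (sectioning from the free end, tension +): N_CD = 21.7 kN, N_BC = -9.8 kN, N_AB = 15.7 kN.
A_AB = 853.3 mm².
A_BC = 277.6 mm².
A_CD = 572.6 mm².
δ_AB = 15700·650/(853.3·3320) = 3.602 mm
δ_BC = -9800·753/(277.6·3320) = -8.007 mm
δ_CD = 21700·632/(572.6·3320) = 7.215 mm
δ = Σδ_i = 2.81 mm.

2.81 mm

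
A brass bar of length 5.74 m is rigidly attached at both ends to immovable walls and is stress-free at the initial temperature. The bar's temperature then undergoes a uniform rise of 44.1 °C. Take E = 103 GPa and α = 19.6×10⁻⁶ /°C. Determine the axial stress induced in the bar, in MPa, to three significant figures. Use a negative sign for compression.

Free thermal expansion αLΔT = 19.6e-6 · 5740 · 44.1 = 4.961 mm.
The walls impose strain ε = −(4.961)/5740 = -8.6436e-04; σ = Eε = 103000 · -8.6436e-04 = -89.03 MPa.

-89.0 MPa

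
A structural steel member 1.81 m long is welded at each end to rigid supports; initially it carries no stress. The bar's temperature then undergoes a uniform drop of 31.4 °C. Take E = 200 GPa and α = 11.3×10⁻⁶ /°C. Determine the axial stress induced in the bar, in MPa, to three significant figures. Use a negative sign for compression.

71.0 MPa

Free thermal expansion αLΔT = 11.3e-6 · 1810 · -31.4 = -0.6422 mm.
The walls impose strain ε = −(-0.6422)/1810 = 3.5482e-04; σ = Eε = 200000 · 3.5482e-04 = 70.96 MPa.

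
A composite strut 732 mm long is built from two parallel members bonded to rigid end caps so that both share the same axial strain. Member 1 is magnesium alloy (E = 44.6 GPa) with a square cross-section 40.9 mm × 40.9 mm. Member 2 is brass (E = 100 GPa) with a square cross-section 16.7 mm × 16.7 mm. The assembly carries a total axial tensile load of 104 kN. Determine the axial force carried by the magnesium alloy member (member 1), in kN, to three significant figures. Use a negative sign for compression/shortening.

A_1 = 1673 mm².
A_2 = 278.9 mm².
Equal strain + equilibrium ⇒ each member carries load in proportion to AE: A₁E₁ = 74610000 N, A₂E₂ = 27890000 N, ΣAE = 102500000 N.
F₁ = P·A₁E₁/ΣAE = 104000·74610000/102500000 = 75700 N.

75.7 kN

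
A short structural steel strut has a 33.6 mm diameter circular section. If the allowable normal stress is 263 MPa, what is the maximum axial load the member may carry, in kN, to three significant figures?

A = 886.7 mm².
P_max = σ_allow · A = 263 · 886.7 = 233200 N = 233.2 kN.

233 kN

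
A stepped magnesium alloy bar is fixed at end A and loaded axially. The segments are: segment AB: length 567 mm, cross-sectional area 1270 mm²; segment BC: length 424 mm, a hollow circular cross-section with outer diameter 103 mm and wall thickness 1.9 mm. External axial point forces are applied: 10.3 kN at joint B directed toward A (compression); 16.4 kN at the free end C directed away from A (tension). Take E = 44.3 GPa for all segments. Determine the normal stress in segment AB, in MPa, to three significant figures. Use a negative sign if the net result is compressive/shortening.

Internal axial forces (sectioning from the free end, tension +): N_BC = 16.4 kN, N_AB = 6.1 kN.
σ_AB = N_AB/A_AB = 6100/1270 = 4.803 MPa.

4.80 MPa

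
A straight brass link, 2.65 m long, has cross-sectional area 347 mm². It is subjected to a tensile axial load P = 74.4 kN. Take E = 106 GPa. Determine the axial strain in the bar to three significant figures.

σ = N/A = 214.4 MPa; ε = σ/E = 214.4/106000 = 2.023e-03.

0.00202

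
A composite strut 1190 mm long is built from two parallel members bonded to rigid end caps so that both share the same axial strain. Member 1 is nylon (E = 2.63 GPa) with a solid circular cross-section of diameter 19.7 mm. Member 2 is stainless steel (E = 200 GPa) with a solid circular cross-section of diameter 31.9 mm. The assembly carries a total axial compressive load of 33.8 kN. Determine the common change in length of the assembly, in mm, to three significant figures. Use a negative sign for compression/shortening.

A_1 = 304.8 mm².
A_2 = 799.2 mm².
Equal strain + equilibrium ⇒ each member carries load in proportion to AE: A₁E₁ = 801600 N, A₂E₂ = 159800000 N, ΣAE = 160600000 N.
δ = PL/ΣAE = -33800·1190/160600000 = -0.2504 mm.

-0.250 mm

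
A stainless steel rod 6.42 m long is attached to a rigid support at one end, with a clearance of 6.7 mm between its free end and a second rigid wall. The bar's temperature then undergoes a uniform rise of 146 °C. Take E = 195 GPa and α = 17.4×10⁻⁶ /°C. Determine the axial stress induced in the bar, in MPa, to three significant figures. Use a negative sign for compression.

Free thermal expansion αLΔT = 17.4e-6 · 6420 · 146 = 16.31 mm.
The walls engage after the gap closes; constrained expansion = 16.31 − 6.7 = 9.609 mm.
The walls impose strain ε = −(9.609)/6420 = -1.4968e-03; σ = Eε = 195000 · -1.4968e-03 = -291.9 MPa.

-292 MPa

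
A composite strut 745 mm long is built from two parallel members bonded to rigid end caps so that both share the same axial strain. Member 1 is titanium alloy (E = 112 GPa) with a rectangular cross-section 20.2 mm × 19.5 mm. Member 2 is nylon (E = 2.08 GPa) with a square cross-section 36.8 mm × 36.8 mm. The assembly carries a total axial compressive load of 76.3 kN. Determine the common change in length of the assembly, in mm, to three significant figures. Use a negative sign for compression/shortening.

A_1 = 393.9 mm².
A_2 = 1354 mm².
Equal strain + equilibrium ⇒ each member carries load in proportion to AE: A₁E₁ = 44120000 N, A₂E₂ = 2817000 N, ΣAE = 46930000 N.
δ = PL/ΣAE = -76300·745/46930000 = -1.211 mm.

-1.21 mm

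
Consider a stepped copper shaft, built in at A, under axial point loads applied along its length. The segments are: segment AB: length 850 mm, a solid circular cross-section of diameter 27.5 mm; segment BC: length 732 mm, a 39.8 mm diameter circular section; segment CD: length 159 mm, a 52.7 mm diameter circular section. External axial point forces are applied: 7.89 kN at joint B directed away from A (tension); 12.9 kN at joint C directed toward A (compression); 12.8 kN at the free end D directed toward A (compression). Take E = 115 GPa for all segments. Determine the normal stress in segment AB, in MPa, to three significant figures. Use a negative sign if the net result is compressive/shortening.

-30.0 MPa

Internal axial forces (sectioning from the free end, tension +): N_CD = -12.8 kN, N_BC = -25.7 kN, N_AB = -17.81 kN.
A_AB = 594 mm².
σ_AB = N_AB/A_AB = -17810/594 = -29.99 MPa.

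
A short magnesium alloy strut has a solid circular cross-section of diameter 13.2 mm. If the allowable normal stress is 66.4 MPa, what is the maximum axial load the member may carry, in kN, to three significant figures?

9.09 kN

A = 136.8 mm².
P_max = σ_allow · A = 66.4 · 136.8 = 9087 N = 9.087 kN.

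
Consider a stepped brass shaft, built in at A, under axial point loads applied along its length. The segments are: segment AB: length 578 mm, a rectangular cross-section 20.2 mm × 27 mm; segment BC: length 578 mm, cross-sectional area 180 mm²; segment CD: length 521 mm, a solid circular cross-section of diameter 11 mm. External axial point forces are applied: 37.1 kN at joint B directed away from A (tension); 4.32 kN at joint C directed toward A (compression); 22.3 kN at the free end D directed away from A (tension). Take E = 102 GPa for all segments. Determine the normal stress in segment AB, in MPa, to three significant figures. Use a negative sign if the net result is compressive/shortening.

Internal axial forces (sectioning from the free end, tension +): N_CD = 22.3 kN, N_BC = 17.98 kN, N_AB = 55.08 kN.
A_AB = 545.4 mm².
σ_AB = N_AB/A_AB = 55080/545.4 = 101 MPa.

101 MPa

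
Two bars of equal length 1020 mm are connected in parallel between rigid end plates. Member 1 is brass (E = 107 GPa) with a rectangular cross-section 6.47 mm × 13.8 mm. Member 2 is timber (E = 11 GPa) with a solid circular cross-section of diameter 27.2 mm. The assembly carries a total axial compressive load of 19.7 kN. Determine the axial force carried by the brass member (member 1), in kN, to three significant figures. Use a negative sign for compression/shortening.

-11.8 kN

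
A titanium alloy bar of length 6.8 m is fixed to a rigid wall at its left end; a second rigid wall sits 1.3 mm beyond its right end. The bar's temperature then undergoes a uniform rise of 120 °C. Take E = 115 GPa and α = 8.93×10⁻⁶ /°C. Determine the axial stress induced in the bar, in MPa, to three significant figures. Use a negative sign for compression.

Free thermal expansion αLΔT = 8.93e-6 · 6800 · 120 = 7.287 mm.
The walls engage after the gap closes; constrained expansion = 7.287 − 1.3 = 5.987 mm.
The walls impose strain ε = −(5.987)/6800 = -8.8042e-04; σ = Eε = 115000 · -8.8042e-04 = -101.2 MPa.

-101 MPa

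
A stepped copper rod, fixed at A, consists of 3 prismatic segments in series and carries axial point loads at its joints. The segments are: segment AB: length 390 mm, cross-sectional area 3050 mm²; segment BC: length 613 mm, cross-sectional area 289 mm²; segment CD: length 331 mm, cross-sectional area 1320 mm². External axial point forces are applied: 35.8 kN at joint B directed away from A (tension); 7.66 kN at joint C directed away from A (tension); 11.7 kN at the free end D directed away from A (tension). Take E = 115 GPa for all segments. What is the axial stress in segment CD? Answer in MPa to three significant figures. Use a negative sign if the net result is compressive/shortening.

8.86 MPa

Internal axial forces (sectioning from the free end, tension +): N_CD = 11.7 kN, N_BC = 19.36 kN, N_AB = 55.16 kN.
σ_CD = N_CD/A_CD = 11700/1320 = 8.864 MPa.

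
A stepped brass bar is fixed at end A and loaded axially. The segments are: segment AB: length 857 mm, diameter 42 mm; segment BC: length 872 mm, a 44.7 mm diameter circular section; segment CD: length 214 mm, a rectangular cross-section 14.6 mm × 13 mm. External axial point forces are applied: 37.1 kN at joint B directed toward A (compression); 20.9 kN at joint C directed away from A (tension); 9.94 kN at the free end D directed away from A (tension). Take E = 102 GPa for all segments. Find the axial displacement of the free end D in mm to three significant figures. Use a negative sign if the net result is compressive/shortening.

Internal axial forces (sectioning from the free end, tension +): N_CD = 9.94 kN, N_BC = 30.84 kN, N_AB = -6.26 kN.
A_AB = 1385 mm².
A_BC = 1569 mm².
A_CD = 189.8 mm².
δ_AB = -6260·857/(1385·102000) = -0.03796 mm
δ_BC = 30840·872/(1569·102000) = 0.168 mm
δ_CD = 9940·214/(189.8·102000) = 0.1099 mm
δ = Σδ_i = 0.2399 mm.

0.240 mm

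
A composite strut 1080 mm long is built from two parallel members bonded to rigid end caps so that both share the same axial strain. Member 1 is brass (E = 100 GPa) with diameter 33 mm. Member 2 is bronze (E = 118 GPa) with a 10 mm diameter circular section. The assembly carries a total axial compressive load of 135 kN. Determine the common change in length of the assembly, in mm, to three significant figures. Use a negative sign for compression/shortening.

A_1 = 855.3 mm².
A_2 = 78.54 mm².
Equal strain + equilibrium ⇒ each member carries load in proportion to AE: A₁E₁ = 85530000 N, A₂E₂ = 9268000 N, ΣAE = 94800000 N.
δ = PL/ΣAE = -135000·1080/94800000 = -1.538 mm.

-1.54 mm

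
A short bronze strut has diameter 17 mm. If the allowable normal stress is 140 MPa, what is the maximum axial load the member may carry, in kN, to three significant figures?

A = 227 mm².
P_max = σ_allow · A = 140 · 227 = 31780 N = 31.78 kN.

31.8 kN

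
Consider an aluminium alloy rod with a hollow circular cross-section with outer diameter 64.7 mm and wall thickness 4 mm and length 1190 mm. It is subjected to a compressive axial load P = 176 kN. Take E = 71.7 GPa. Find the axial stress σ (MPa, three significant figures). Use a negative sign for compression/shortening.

A = 762.8 mm².
σ = N/A = -176000/762.8 = -230.7 MPa.

-231 MPa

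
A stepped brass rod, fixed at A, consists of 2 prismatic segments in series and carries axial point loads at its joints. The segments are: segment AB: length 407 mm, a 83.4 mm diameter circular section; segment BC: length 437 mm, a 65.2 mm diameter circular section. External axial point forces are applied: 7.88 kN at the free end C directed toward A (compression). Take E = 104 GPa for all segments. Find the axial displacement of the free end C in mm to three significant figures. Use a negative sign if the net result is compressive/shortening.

Internal axial forces (sectioning from the free end, tension +): N_BC = -7.88 kN, N_AB = -7.88 kN.
A_AB = 5463 mm².
A_BC = 3339 mm².
δ_AB = -7880·407/(5463·104000) = -0.005645 mm
δ_BC = -7880·437/(3339·104000) = -0.009917 mm
δ = Σδ_i = -0.01556 mm.

-0.0156 mm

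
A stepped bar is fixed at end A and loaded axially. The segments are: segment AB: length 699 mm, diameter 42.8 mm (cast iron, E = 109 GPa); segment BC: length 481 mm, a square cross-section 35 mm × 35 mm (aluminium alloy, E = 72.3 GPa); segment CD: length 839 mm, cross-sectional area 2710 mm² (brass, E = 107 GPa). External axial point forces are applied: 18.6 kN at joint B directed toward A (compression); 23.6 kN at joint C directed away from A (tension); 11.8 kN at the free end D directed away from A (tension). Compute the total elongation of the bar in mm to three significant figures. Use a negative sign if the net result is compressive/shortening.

Internal axial forces (sectioning from the free end, tension +): N_CD = 11.8 kN, N_BC = 35.4 kN, N_AB = 16.8 kN.
A_AB = 1439 mm².
A_BC = 1225 mm².
δ_AB = 16800·699/(1439·109000) = 0.07488 mm
δ_BC = 35400·481/(1225·72300) = 0.1923 mm
δ_CD = 11800·839/(2710·107000) = 0.03414 mm
δ = Σδ_i = 0.3013 mm.

0.301 mm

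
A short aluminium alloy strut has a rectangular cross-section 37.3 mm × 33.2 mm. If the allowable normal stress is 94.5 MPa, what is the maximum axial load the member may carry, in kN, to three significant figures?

A = 1238 mm².
P_max = σ_allow · A = 94.5 · 1238 = 117000 N = 117 kN.

117 kN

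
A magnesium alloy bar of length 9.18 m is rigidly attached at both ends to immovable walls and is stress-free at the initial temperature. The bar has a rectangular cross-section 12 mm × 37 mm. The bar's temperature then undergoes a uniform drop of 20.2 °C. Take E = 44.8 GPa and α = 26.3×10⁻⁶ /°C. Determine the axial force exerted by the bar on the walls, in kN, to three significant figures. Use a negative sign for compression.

Free thermal expansion αLΔT = 26.3e-6 · 9180 · -20.2 = -4.877 mm.
The walls impose strain ε = −(-4.877)/9180 = 5.3126e-04; σ = Eε = 44800 · 5.3126e-04 = 23.8 MPa.
Wall reaction R = σ·A = 23.8·444 = 10570 N = 10.57 kN.

10.6 kN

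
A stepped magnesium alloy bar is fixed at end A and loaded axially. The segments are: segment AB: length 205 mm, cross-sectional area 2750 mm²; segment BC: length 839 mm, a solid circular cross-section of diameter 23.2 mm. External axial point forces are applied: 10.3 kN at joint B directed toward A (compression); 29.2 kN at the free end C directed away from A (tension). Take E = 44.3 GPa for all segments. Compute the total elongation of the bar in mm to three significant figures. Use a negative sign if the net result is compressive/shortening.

Internal axial forces (sectioning from the free end, tension +): N_BC = 29.2 kN, N_AB = 18.9 kN.
A_BC = 422.7 mm².
δ_AB = 18900·205/(2750·44300) = 0.0318 mm
δ_BC = 29200·839/(422.7·44300) = 1.308 mm
δ = Σδ_i = 1.34 mm.

1.34 mm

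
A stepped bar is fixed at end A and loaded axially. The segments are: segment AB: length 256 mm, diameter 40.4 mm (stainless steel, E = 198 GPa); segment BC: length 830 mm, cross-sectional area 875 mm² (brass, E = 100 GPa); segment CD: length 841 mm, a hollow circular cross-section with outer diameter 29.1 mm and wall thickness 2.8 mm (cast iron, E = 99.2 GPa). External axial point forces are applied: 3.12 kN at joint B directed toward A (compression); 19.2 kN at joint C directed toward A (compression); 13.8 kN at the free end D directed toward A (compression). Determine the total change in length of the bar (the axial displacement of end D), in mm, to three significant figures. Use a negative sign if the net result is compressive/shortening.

Internal axial forces (sectioning from the free end, tension +): N_CD = -13.8 kN, N_BC = -33 kN, N_AB = -36.12 kN.
A_AB = 1282 mm².
A_CD = 231.3 mm².
δ_AB = -36120·256/(1282·198000) = -0.03643 mm
δ_BC = -33000·830/(875·100000) = -0.313 mm
δ_CD = -13800·841/(231.3·99200) = -0.5057 mm
δ = Σδ_i = -0.8552 mm.

-0.855 mm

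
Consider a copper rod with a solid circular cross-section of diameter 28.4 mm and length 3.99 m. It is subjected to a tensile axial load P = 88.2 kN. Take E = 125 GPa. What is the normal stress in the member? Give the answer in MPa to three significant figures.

A = 633.5 mm².
σ = N/A = 88200/633.5 = 139.2 MPa.

139 MPa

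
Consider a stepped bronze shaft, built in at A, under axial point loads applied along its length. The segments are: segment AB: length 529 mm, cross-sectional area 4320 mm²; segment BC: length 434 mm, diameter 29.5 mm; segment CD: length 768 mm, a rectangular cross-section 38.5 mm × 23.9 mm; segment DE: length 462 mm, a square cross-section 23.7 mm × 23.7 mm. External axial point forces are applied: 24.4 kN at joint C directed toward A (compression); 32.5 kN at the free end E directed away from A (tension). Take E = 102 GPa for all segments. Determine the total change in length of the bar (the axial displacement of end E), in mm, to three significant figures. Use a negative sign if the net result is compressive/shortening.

Internal axial forces (sectioning from the free end, tension +): N_DE = 32.5 kN, N_CD = 32.5 kN, N_BC = 8.1 kN, N_AB = 8.1 kN.
A_BC = 683.5 mm².
A_CD = 920.1 mm².
A_DE = 561.7 mm².
δ_AB = 8100·529/(4320·102000) = 0.009724 mm
δ_BC = 8100·434/(683.5·102000) = 0.05042 mm
δ_CD = 32500·768/(920.1·102000) = 0.2659 mm
δ_DE = 32500·462/(561.7·102000) = 0.2621 mm
δ = Σδ_i = 0.5882 mm.

0.588 mm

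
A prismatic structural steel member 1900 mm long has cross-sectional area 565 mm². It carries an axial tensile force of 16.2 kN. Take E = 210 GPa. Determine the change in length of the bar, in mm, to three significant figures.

δ_mech = NL/(AE) = 16200·1900/(565·210000) = 0.2594 mm.

0.259 mm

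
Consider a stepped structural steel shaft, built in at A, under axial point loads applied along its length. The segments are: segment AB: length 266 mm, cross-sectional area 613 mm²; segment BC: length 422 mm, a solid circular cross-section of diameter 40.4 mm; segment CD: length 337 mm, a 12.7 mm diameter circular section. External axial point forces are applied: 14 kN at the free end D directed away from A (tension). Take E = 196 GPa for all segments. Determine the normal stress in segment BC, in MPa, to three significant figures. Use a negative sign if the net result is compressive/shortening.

10.9 MPa

Internal axial forces (sectioning from the free end, tension +): N_CD = 14 kN, N_BC = 14 kN, N_AB = 14 kN.
A_BC = 1282 mm².
σ_BC = N_BC/A_BC = 14000/1282 = 10.92 MPa.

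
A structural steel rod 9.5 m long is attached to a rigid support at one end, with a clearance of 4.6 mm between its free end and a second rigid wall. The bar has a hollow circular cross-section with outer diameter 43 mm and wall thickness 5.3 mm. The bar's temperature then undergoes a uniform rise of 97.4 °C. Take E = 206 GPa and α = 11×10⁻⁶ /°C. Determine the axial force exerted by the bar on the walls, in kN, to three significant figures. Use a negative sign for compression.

-75.9 kN

Free thermal expansion αLΔT = 11e-6 · 9500 · 97.4 = 10.18 mm.
The walls engage after the gap closes; constrained expansion = 10.18 − 4.6 = 5.578 mm.
The walls impose strain ε = −(5.578)/9500 = -5.8719e-04; σ = Eε = 206000 · -5.8719e-04 = -121 MPa.
Wall reaction R = σ·A = -121·627.7 = -75930 N = -75.93 kN.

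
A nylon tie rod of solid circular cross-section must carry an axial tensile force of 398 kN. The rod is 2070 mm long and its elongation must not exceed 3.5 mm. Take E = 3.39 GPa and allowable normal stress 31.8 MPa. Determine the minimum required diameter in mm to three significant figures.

297 mm

Required area A ≥ P/σ_allow = 398000/31.8 = 12520 mm².
For a solid circular section, d ≥ √(4A/π) = 126.2 mm.
Elongation limit: A ≥ PL/(Eδ_allow) = 398000·2070/(3390·3.5) = 69440 mm² ⇒ d ≥ 297.3 mm.
The elongation limit governs.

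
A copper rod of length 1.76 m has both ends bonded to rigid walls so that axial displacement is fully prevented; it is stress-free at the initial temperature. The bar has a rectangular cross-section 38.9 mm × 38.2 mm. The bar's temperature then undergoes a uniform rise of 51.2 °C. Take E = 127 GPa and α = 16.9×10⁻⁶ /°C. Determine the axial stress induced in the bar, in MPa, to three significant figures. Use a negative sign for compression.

Free thermal expansion αLΔT = 16.9e-6 · 1760 · 51.2 = 1.523 mm.
The walls impose strain ε = −(1.523)/1760 = -8.6528e-04; σ = Eε = 127000 · -8.6528e-04 = -109.9 MPa.

-110 MPa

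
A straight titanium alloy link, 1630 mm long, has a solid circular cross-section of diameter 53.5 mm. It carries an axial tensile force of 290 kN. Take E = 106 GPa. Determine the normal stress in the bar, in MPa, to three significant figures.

129 MPa

A = 2248 mm².
σ = N/A = 290000/2248 = 129 MPa.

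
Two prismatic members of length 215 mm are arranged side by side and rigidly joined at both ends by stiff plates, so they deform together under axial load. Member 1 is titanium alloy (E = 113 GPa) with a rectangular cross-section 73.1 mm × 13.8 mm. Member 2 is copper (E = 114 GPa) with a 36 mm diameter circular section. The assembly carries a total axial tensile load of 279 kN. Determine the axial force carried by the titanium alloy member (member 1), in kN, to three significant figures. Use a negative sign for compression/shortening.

A_1 = 1009 mm².
A_2 = 1018 mm².
Equal strain + equilibrium ⇒ each member carries load in proportion to AE: A₁E₁ = 114000000 N, A₂E₂ = 116000000 N, ΣAE = 230000000 N.
F₁ = P·A₁E₁/ΣAE = 279000·114000000/230000000 = 138300 N.

138 kN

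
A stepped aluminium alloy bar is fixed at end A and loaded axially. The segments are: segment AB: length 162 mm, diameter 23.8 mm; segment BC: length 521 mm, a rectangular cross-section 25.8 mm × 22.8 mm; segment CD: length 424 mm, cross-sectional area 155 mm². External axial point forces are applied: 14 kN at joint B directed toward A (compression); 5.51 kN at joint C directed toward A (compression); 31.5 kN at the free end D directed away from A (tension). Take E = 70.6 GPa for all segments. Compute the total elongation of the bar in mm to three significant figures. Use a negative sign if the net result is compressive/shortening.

Internal axial forces (sectioning from the free end, tension +): N_CD = 31.5 kN, N_BC = 25.99 kN, N_AB = 11.99 kN.
A_AB = 444.9 mm².
A_BC = 588.2 mm².
δ_AB = 11990·162/(444.9·70600) = 0.06184 mm
δ_BC = 25990·521/(588.2·70600) = 0.3261 mm
δ_CD = 31500·424/(155·70600) = 1.221 mm
δ = Σδ_i = 1.608 mm.

1.61 mm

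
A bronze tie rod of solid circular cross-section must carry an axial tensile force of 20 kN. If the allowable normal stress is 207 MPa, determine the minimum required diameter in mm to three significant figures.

Required area A ≥ P/σ_allow = 20000/207 = 96.62 mm².
For a solid circular section, d ≥ √(4A/π) = 11.09 mm.

11.1 mm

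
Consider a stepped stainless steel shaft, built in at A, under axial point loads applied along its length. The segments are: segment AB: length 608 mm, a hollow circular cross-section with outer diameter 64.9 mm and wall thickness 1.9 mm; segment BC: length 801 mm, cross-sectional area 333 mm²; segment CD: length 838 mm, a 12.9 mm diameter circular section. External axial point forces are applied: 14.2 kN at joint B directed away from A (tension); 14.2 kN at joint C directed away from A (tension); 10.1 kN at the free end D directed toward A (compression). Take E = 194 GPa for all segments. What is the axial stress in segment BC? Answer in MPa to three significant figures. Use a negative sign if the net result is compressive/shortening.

12.3 MPa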